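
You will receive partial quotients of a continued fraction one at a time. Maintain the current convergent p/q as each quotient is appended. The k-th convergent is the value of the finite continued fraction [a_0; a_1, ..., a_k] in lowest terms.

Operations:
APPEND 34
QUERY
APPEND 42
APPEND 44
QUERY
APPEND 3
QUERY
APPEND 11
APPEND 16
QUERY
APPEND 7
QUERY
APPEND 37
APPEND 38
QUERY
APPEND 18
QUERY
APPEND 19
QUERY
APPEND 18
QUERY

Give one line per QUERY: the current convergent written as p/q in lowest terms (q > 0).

APPEND 34: p_0 = 34·1 + 0 = 34, q_0 = 34·0 + 1 = 1 → 34/1
APPEND 42: p_1 = 42·34 + 1 = 1429, q_1 = 42·1 + 0 = 42 → 1429/42
APPEND 44: p_2 = 44·1429 + 34 = 62910, q_2 = 44·42 + 1 = 1849 → 62910/1849
APPEND 3: p_3 = 3·62910 + 1429 = 190159, q_3 = 3·1849 + 42 = 5589 → 190159/5589
APPEND 11: p_4 = 11·190159 + 62910 = 2154659, q_4 = 11·5589 + 1849 = 63328 → 2154659/63328
APPEND 16: p_5 = 16·2154659 + 190159 = 34664703, q_5 = 16·63328 + 5589 = 1018837 → 34664703/1018837
APPEND 7: p_6 = 7·34664703 + 2154659 = 244807580, q_6 = 7·1018837 + 63328 = 7195187 → 244807580/7195187
APPEND 37: p_7 = 37·244807580 + 34664703 = 9092545163, q_7 = 37·7195187 + 1018837 = 267240756 → 9092545163/267240756
APPEND 38: p_8 = 38·9092545163 + 244807580 = 345761523774, q_8 = 38·267240756 + 7195187 = 10162343915 → 345761523774/10162343915
APPEND 18: p_9 = 18·345761523774 + 9092545163 = 6232799973095, q_9 = 18·10162343915 + 267240756 = 183189431226 → 6232799973095/183189431226
APPEND 19: p_10 = 19·6232799973095 + 345761523774 = 118768961012579, q_10 = 19·183189431226 + 10162343915 = 3490761537209 → 118768961012579/3490761537209
APPEND 18: p_11 = 18·118768961012579 + 6232799973095 = 2144074098199517, q_11 = 18·3490761537209 + 183189431226 = 63016897100988 → 2144074098199517/63016897100988

34/1
62910/1849
190159/5589
34664703/1018837
244807580/7195187
345761523774/10162343915
6232799973095/183189431226
118768961012579/3490761537209
2144074098199517/63016897100988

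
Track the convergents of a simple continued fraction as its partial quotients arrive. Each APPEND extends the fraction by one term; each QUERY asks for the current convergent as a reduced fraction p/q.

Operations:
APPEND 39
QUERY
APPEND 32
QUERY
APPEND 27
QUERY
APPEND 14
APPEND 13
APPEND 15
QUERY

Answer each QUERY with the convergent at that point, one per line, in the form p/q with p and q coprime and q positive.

APPEND 39: p_0 = 39·1 + 0 = 39, q_0 = 39·0 + 1 = 1 → 39/1
APPEND 32: p_1 = 32·39 + 1 = 1249, q_1 = 32·1 + 0 = 32 → 1249/32
APPEND 27: p_2 = 27·1249 + 39 = 33762, q_2 = 27·32 + 1 = 865 → 33762/865
APPEND 14: p_3 = 14·33762 + 1249 = 473917, q_3 = 14·865 + 32 = 12142 → 473917/12142
APPEND 13: p_4 = 13·473917 + 33762 = 6194683, q_4 = 13·12142 + 865 = 158711 → 6194683/158711
APPEND 15: p_5 = 15·6194683 + 473917 = 93394162, q_5 = 15·158711 + 12142 = 2392807 → 93394162/2392807

39/1
1249/32
33762/865
93394162/2392807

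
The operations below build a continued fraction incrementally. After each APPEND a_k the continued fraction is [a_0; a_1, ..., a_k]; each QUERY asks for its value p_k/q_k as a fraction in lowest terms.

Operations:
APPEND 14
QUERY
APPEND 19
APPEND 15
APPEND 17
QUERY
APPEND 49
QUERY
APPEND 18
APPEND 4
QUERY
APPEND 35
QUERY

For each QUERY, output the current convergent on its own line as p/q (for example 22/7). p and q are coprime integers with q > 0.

14/1
68590/4881
3364929/239455
245914177/17499739
8667633507/616805936

APPEND 14: p_0 = 14·1 + 0 = 14, q_0 = 14·0 + 1 = 1 → 14/1
APPEND 19: p_1 = 19·14 + 1 = 267, q_1 = 19·1 + 0 = 19 → 267/19
APPEND 15: p_2 = 15·267 + 14 = 4019, q_2 = 15·19 + 1 = 286 → 4019/286
APPEND 17: p_3 = 17·4019 + 267 = 68590, q_3 = 17·286 + 19 = 4881 → 68590/4881
APPEND 49: p_4 = 49·68590 + 4019 = 3364929, q_4 = 49·4881 + 286 = 239455 → 3364929/239455
APPEND 18: p_5 = 18·3364929 + 68590 = 60637312, q_5 = 18·239455 + 4881 = 4315071 → 60637312/4315071
APPEND 4: p_6 = 4·60637312 + 3364929 = 245914177, q_6 = 4·4315071 + 239455 = 17499739 → 245914177/17499739
APPEND 35: p_7 = 35·245914177 + 60637312 = 8667633507, q_7 = 35·17499739 + 4315071 = 616805936 → 8667633507/616805936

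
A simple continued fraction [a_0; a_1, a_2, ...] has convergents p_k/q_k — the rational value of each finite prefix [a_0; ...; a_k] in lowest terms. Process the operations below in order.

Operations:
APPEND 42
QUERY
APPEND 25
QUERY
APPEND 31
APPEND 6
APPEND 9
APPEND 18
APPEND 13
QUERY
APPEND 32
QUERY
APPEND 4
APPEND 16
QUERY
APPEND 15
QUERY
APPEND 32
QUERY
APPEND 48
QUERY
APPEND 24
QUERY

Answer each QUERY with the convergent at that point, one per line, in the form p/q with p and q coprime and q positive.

42/1
1051/25
426433397/10143528
13678532525/325369867
895927548477/21311337803
13494053790652/320981690041
432705648849341/10292725419115
20783365198559020/494371801807561
499233470414265821/11875215968800579

APPEND 42: p_0 = 42·1 + 0 = 42, q_0 = 42·0 + 1 = 1 → 42/1
APPEND 25: p_1 = 25·42 + 1 = 1051, q_1 = 25·1 + 0 = 25 → 1051/25
APPEND 31: p_2 = 31·1051 + 42 = 32623, q_2 = 31·25 + 1 = 776 → 32623/776
APPEND 6: p_3 = 6·32623 + 1051 = 196789, q_3 = 6·776 + 25 = 4681 → 196789/4681
APPEND 9: p_4 = 9·196789 + 32623 = 1803724, q_4 = 9·4681 + 776 = 42905 → 1803724/42905
APPEND 18: p_5 = 18·1803724 + 196789 = 32663821, q_5 = 18·42905 + 4681 = 776971 → 32663821/776971
APPEND 13: p_6 = 13·32663821 + 1803724 = 426433397, q_6 = 13·776971 + 42905 = 10143528 → 426433397/10143528
APPEND 32: p_7 = 32·426433397 + 32663821 = 13678532525, q_7 = 32·10143528 + 776971 = 325369867 → 13678532525/325369867
APPEND 4: p_8 = 4·13678532525 + 426433397 = 55140563497, q_8 = 4·325369867 + 10143528 = 1311622996 → 55140563497/1311622996
APPEND 16: p_9 = 16·55140563497 + 13678532525 = 895927548477, q_9 = 16·1311622996 + 325369867 = 21311337803 → 895927548477/21311337803
APPEND 15: p_10 = 15·895927548477 + 55140563497 = 13494053790652, q_10 = 15·21311337803 + 1311622996 = 320981690041 → 13494053790652/320981690041
APPEND 32: p_11 = 32·13494053790652 + 895927548477 = 432705648849341, q_11 = 32·320981690041 + 21311337803 = 10292725419115 → 432705648849341/10292725419115
APPEND 48: p_12 = 48·432705648849341 + 13494053790652 = 20783365198559020, q_12 = 48·10292725419115 + 320981690041 = 494371801807561 → 20783365198559020/494371801807561
APPEND 24: p_13 = 24·20783365198559020 + 432705648849341 = 499233470414265821, q_13 = 24·494371801807561 + 10292725419115 = 11875215968800579 → 499233470414265821/11875215968800579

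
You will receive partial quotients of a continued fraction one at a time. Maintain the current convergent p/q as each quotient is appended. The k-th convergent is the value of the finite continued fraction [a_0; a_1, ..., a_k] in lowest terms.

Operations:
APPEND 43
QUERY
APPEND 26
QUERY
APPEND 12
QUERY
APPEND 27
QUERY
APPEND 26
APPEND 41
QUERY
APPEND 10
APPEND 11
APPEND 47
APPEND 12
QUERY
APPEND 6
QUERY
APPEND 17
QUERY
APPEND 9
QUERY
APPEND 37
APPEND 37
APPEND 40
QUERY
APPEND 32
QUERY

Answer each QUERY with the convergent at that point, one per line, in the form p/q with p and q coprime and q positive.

APPEND 43: p_0 = 43·1 + 0 = 43, q_0 = 43·0 + 1 = 1 → 43/1
APPEND 26: p_1 = 26·43 + 1 = 1119, q_1 = 26·1 + 0 = 26 → 1119/26
APPEND 12: p_2 = 12·1119 + 43 = 13471, q_2 = 12·26 + 1 = 313 → 13471/313
APPEND 27: p_3 = 27·13471 + 1119 = 364836, q_3 = 27·313 + 26 = 8477 → 364836/8477
APPEND 26: p_4 = 26·364836 + 13471 = 9499207, q_4 = 26·8477 + 313 = 220715 → 9499207/220715
APPEND 41: p_5 = 41·9499207 + 364836 = 389832323, q_5 = 41·220715 + 8477 = 9057792 → 389832323/9057792
APPEND 10: p_6 = 10·389832323 + 9499207 = 3907822437, q_6 = 10·9057792 + 220715 = 90798635 → 3907822437/90798635
APPEND 11: p_7 = 11·3907822437 + 389832323 = 43375879130, q_7 = 11·90798635 + 9057792 = 1007842777 → 43375879130/1007842777
APPEND 47: p_8 = 47·43375879130 + 3907822437 = 2042574141547, q_8 = 47·1007842777 + 90798635 = 47459409154 → 2042574141547/47459409154
APPEND 12: p_9 = 12·2042574141547 + 43375879130 = 24554265577694, q_9 = 12·47459409154 + 1007842777 = 570520752625 → 24554265577694/570520752625
APPEND 6: p_10 = 6·24554265577694 + 2042574141547 = 149368167607711, q_10 = 6·570520752625 + 47459409154 = 3470583924904 → 149368167607711/3470583924904
APPEND 17: p_11 = 17·149368167607711 + 24554265577694 = 2563813114908781, q_11 = 17·3470583924904 + 570520752625 = 59570447475993 → 2563813114908781/59570447475993
APPEND 9: p_12 = 9·2563813114908781 + 149368167607711 = 23223686201786740, q_12 = 9·59570447475993 + 3470583924904 = 539604611208841 → 23223686201786740/539604611208841
APPEND 37: p_13 = 37·23223686201786740 + 2563813114908781 = 861840202581018161, q_13 = 37·539604611208841 + 59570447475993 = 20024941062203110 → 861840202581018161/20024941062203110
APPEND 37: p_14 = 37·861840202581018161 + 23223686201786740 = 31911311181699458697, q_14 = 37·20024941062203110 + 539604611208841 = 741462423912723911 → 31911311181699458697/741462423912723911
APPEND 40: p_15 = 40·31911311181699458697 + 861840202581018161 = 1277314287470559366041, q_15 = 40·741462423912723911 + 20024941062203110 = 29678521897571159550 → 1277314287470559366041/29678521897571159550
APPEND 32: p_16 = 32·1277314287470559366041 + 31911311181699458697 = 40905968510239599172009, q_16 = 32·29678521897571159550 + 741462423912723911 = 950454163146189829511 → 40905968510239599172009/950454163146189829511

43/1
1119/26
13471/313
364836/8477
389832323/9057792
24554265577694/570520752625
149368167607711/3470583924904
2563813114908781/59570447475993
23223686201786740/539604611208841
1277314287470559366041/29678521897571159550
40905968510239599172009/950454163146189829511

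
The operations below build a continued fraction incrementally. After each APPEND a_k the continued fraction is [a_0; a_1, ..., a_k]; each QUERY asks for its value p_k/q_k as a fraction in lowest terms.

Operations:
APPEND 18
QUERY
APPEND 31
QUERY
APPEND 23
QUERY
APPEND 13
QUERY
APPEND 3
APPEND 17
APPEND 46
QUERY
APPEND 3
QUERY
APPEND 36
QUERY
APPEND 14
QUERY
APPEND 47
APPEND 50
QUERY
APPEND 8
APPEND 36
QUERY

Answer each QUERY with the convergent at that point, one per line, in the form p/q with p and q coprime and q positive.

APPEND 18: p_0 = 18·1 + 0 = 18, q_0 = 18·0 + 1 = 1 → 18/1
APPEND 31: p_1 = 31·18 + 1 = 559, q_1 = 31·1 + 0 = 31 → 559/31
APPEND 23: p_2 = 23·559 + 18 = 12875, q_2 = 23·31 + 1 = 714 → 12875/714
APPEND 13: p_3 = 13·12875 + 559 = 167934, q_3 = 13·714 + 31 = 9313 → 167934/9313
APPEND 3: p_4 = 3·167934 + 12875 = 516677, q_4 = 3·9313 + 714 = 28653 → 516677/28653
APPEND 17: p_5 = 17·516677 + 167934 = 8951443, q_5 = 17·28653 + 9313 = 496414 → 8951443/496414
APPEND 46: p_6 = 46·8951443 + 516677 = 412283055, q_6 = 46·496414 + 28653 = 22863697 → 412283055/22863697
APPEND 3: p_7 = 3·412283055 + 8951443 = 1245800608, q_7 = 3·22863697 + 496414 = 69087505 → 1245800608/69087505
APPEND 36: p_8 = 36·1245800608 + 412283055 = 45261104943, q_8 = 36·69087505 + 22863697 = 2510013877 → 45261104943/2510013877
APPEND 14: p_9 = 14·45261104943 + 1245800608 = 634901269810, q_9 = 14·2510013877 + 69087505 = 35209281783 → 634901269810/35209281783
APPEND 47: p_10 = 47·634901269810 + 45261104943 = 29885620786013, q_10 = 47·35209281783 + 2510013877 = 1657346257678 → 29885620786013/1657346257678
APPEND 50: p_11 = 50·29885620786013 + 634901269810 = 1494915940570460, q_11 = 50·1657346257678 + 35209281783 = 82902522165683 → 1494915940570460/82902522165683
APPEND 8: p_12 = 8·1494915940570460 + 29885620786013 = 11989213145349693, q_12 = 8·82902522165683 + 1657346257678 = 664877523583142 → 11989213145349693/664877523583142
APPEND 36: p_13 = 36·11989213145349693 + 1494915940570460 = 433106589173159408, q_13 = 36·664877523583142 + 82902522165683 = 24018493371158795 → 433106589173159408/24018493371158795

18/1
559/31
12875/714
167934/9313
412283055/22863697
1245800608/69087505
45261104943/2510013877
634901269810/35209281783
1494915940570460/82902522165683
433106589173159408/24018493371158795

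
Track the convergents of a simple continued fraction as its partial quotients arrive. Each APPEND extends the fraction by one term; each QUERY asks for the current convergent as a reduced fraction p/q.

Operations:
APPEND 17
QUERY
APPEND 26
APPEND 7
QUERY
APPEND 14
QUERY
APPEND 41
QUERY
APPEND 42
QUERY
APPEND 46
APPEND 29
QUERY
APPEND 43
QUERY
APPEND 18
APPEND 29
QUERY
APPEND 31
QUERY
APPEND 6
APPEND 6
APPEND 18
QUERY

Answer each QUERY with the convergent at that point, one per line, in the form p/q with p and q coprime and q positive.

APPEND 17: p_0 = 17·1 + 0 = 17, q_0 = 17·0 + 1 = 1 → 17/1
APPEND 26: p_1 = 26·17 + 1 = 443, q_1 = 26·1 + 0 = 26 → 443/26
APPEND 7: p_2 = 7·443 + 17 = 3118, q_2 = 7·26 + 1 = 183 → 3118/183
APPEND 14: p_3 = 14·3118 + 443 = 44095, q_3 = 14·183 + 26 = 2588 → 44095/2588
APPEND 41: p_4 = 41·44095 + 3118 = 1811013, q_4 = 41·2588 + 183 = 106291 → 1811013/106291
APPEND 42: p_5 = 42·1811013 + 44095 = 76106641, q_5 = 42·106291 + 2588 = 4466810 → 76106641/4466810
APPEND 46: p_6 = 46·76106641 + 1811013 = 3502716499, q_6 = 46·4466810 + 106291 = 205579551 → 3502716499/205579551
APPEND 29: p_7 = 29·3502716499 + 76106641 = 101654885112, q_7 = 29·205579551 + 4466810 = 5966273789 → 101654885112/5966273789
APPEND 43: p_8 = 43·101654885112 + 3502716499 = 4374662776315, q_8 = 43·5966273789 + 205579551 = 256755352478 → 4374662776315/256755352478
APPEND 18: p_9 = 18·4374662776315 + 101654885112 = 78845584858782, q_9 = 18·256755352478 + 5966273789 = 4627562618393 → 78845584858782/4627562618393
APPEND 29: p_10 = 29·78845584858782 + 4374662776315 = 2290896623680993, q_10 = 29·4627562618393 + 256755352478 = 134456071285875 → 2290896623680993/134456071285875
APPEND 31: p_11 = 31·2290896623680993 + 78845584858782 = 71096640918969565, q_11 = 31·134456071285875 + 4627562618393 = 4172765772480518 → 71096640918969565/4172765772480518
APPEND 6: p_12 = 6·71096640918969565 + 2290896623680993 = 428870742137498383, q_12 = 6·4172765772480518 + 134456071285875 = 25171050706168983 → 428870742137498383/25171050706168983
APPEND 6: p_13 = 6·428870742137498383 + 71096640918969565 = 2644321093743959863, q_13 = 6·25171050706168983 + 4172765772480518 = 155199070009494416 → 2644321093743959863/155199070009494416
APPEND 18: p_14 = 18·2644321093743959863 + 428870742137498383 = 48026650429528775917, q_14 = 18·155199070009494416 + 25171050706168983 = 2818754310877068471 → 48026650429528775917/2818754310877068471

17/1
3118/183
44095/2588
1811013/106291
76106641/4466810
101654885112/5966273789
4374662776315/256755352478
2290896623680993/134456071285875
71096640918969565/4172765772480518
48026650429528775917/2818754310877068471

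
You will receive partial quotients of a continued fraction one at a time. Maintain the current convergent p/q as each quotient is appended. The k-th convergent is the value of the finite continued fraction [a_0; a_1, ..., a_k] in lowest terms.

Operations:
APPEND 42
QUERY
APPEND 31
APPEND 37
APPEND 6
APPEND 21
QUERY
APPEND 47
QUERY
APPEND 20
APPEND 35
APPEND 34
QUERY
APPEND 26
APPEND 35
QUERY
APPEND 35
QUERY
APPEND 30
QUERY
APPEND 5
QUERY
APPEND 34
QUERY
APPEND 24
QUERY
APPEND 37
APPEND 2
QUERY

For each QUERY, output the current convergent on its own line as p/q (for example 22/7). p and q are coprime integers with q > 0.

42/1
6155494/146447
289599039/6889928
6915426669660/164526760889
6307066548962275/150053102950934
220927333531459414/5256141134030977
6634127072492744695/157834287123880244
33391562695995182889/794427576753432197
1141947258736328962921/27168371896740574942
27440125772367890292993/652835353098527230805
2060293327445064429900317/49016988226183023460259

APPEND 42: p_0 = 42·1 + 0 = 42, q_0 = 42·0 + 1 = 1 → 42/1
APPEND 31: p_1 = 31·42 + 1 = 1303, q_1 = 31·1 + 0 = 31 → 1303/31
APPEND 37: p_2 = 37·1303 + 42 = 48253, q_2 = 37·31 + 1 = 1148 → 48253/1148
APPEND 6: p_3 = 6·48253 + 1303 = 290821, q_3 = 6·1148 + 31 = 6919 → 290821/6919
APPEND 21: p_4 = 21·290821 + 48253 = 6155494, q_4 = 21·6919 + 1148 = 146447 → 6155494/146447
APPEND 47: p_5 = 47·6155494 + 290821 = 289599039, q_5 = 47·146447 + 6919 = 6889928 → 289599039/6889928
APPEND 20: p_6 = 20·289599039 + 6155494 = 5798136274, q_6 = 20·6889928 + 146447 = 137945007 → 5798136274/137945007
APPEND 35: p_7 = 35·5798136274 + 289599039 = 203224368629, q_7 = 35·137945007 + 6889928 = 4834965173 → 203224368629/4834965173
APPEND 34: p_8 = 34·203224368629 + 5798136274 = 6915426669660, q_8 = 34·4834965173 + 137945007 = 164526760889 → 6915426669660/164526760889
APPEND 26: p_9 = 26·6915426669660 + 203224368629 = 180004317779789, q_9 = 26·164526760889 + 4834965173 = 4282530748287 → 180004317779789/4282530748287
APPEND 35: p_10 = 35·180004317779789 + 6915426669660 = 6307066548962275, q_10 = 35·4282530748287 + 164526760889 = 150053102950934 → 6307066548962275/150053102950934
APPEND 35: p_11 = 35·6307066548962275 + 180004317779789 = 220927333531459414, q_11 = 35·150053102950934 + 4282530748287 = 5256141134030977 → 220927333531459414/5256141134030977
APPEND 30: p_12 = 30·220927333531459414 + 6307066548962275 = 6634127072492744695, q_12 = 30·5256141134030977 + 150053102950934 = 157834287123880244 → 6634127072492744695/157834287123880244
APPEND 5: p_13 = 5·6634127072492744695 + 220927333531459414 = 33391562695995182889, q_13 = 5·157834287123880244 + 5256141134030977 = 794427576753432197 → 33391562695995182889/794427576753432197
APPEND 34: p_14 = 34·33391562695995182889 + 6634127072492744695 = 1141947258736328962921, q_14 = 34·794427576753432197 + 157834287123880244 = 27168371896740574942 → 1141947258736328962921/27168371896740574942
APPEND 24: p_15 = 24·1141947258736328962921 + 33391562695995182889 = 27440125772367890292993, q_15 = 24·27168371896740574942 + 794427576753432197 = 652835353098527230805 → 27440125772367890292993/652835353098527230805
APPEND 37: p_16 = 37·27440125772367890292993 + 1141947258736328962921 = 1016426600836348269803662, q_16 = 37·652835353098527230805 + 27168371896740574942 = 24182076436542248114727 → 1016426600836348269803662/24182076436542248114727
APPEND 2: p_17 = 2·1016426600836348269803662 + 27440125772367890292993 = 2060293327445064429900317, q_17 = 2·24182076436542248114727 + 652835353098527230805 = 49016988226183023460259 → 2060293327445064429900317/49016988226183023460259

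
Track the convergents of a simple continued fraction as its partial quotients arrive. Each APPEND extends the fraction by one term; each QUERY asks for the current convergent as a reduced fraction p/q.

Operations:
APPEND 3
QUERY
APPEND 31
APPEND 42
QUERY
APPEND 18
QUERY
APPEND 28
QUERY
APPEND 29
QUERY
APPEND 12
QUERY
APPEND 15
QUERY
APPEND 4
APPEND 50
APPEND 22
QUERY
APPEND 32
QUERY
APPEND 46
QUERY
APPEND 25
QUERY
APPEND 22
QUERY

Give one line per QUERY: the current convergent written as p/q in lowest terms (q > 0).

APPEND 3: p_0 = 3·1 + 0 = 3, q_0 = 3·0 + 1 = 1 → 3/1
APPEND 31: p_1 = 31·3 + 1 = 94, q_1 = 31·1 + 0 = 31 → 94/31
APPEND 42: p_2 = 42·94 + 3 = 3951, q_2 = 42·31 + 1 = 1303 → 3951/1303
APPEND 18: p_3 = 18·3951 + 94 = 71212, q_3 = 18·1303 + 31 = 23485 → 71212/23485
APPEND 28: p_4 = 28·71212 + 3951 = 1997887, q_4 = 28·23485 + 1303 = 658883 → 1997887/658883
APPEND 29: p_5 = 29·1997887 + 71212 = 58009935, q_5 = 29·658883 + 23485 = 19131092 → 58009935/19131092
APPEND 12: p_6 = 12·58009935 + 1997887 = 698117107, q_6 = 12·19131092 + 658883 = 230231987 → 698117107/230231987
APPEND 15: p_7 = 15·698117107 + 58009935 = 10529766540, q_7 = 15·230231987 + 19131092 = 3472610897 → 10529766540/3472610897
APPEND 4: p_8 = 4·10529766540 + 698117107 = 42817183267, q_8 = 4·3472610897 + 230231987 = 14120675575 → 42817183267/14120675575
APPEND 50: p_9 = 50·42817183267 + 10529766540 = 2151388929890, q_9 = 50·14120675575 + 3472610897 = 709506389647 → 2151388929890/709506389647
APPEND 22: p_10 = 22·2151388929890 + 42817183267 = 47373373640847, q_10 = 22·709506389647 + 14120675575 = 15623261247809 → 47373373640847/15623261247809
APPEND 32: p_11 = 32·47373373640847 + 2151388929890 = 1518099345436994, q_11 = 32·15623261247809 + 709506389647 = 500653866319535 → 1518099345436994/500653866319535
APPEND 46: p_12 = 46·1518099345436994 + 47373373640847 = 69879943263742571, q_12 = 46·500653866319535 + 15623261247809 = 23045701111946419 → 69879943263742571/23045701111946419
APPEND 25: p_13 = 25·69879943263742571 + 1518099345436994 = 1748516680939001269, q_13 = 25·23045701111946419 + 500653866319535 = 576643181664980010 → 1748516680939001269/576643181664980010
APPEND 22: p_14 = 22·1748516680939001269 + 69879943263742571 = 38537246923921770489, q_14 = 22·576643181664980010 + 23045701111946419 = 12709195697741506639 → 38537246923921770489/12709195697741506639

3/1
3951/1303
71212/23485
1997887/658883
58009935/19131092
698117107/230231987
10529766540/3472610897
47373373640847/15623261247809
1518099345436994/500653866319535
69879943263742571/23045701111946419
1748516680939001269/576643181664980010
38537246923921770489/12709195697741506639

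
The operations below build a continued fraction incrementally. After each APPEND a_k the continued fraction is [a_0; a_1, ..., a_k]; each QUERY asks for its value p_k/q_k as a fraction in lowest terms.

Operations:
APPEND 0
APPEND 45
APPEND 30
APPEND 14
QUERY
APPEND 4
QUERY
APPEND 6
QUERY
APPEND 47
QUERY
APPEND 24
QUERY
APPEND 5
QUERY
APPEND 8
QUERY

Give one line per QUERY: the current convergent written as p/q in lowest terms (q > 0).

APPEND 0: p_0 = 0·1 + 0 = 0, q_0 = 0·0 + 1 = 1 → 0/1
APPEND 45: p_1 = 45·0 + 1 = 1, q_1 = 45·1 + 0 = 45 → 1/45
APPEND 30: p_2 = 30·1 + 0 = 30, q_2 = 30·45 + 1 = 1351 → 30/1351
APPEND 14: p_3 = 14·30 + 1 = 421, q_3 = 14·1351 + 45 = 18959 → 421/18959
APPEND 4: p_4 = 4·421 + 30 = 1714, q_4 = 4·18959 + 1351 = 77187 → 1714/77187
APPEND 6: p_5 = 6·1714 + 421 = 10705, q_5 = 6·77187 + 18959 = 482081 → 10705/482081
APPEND 47: p_6 = 47·10705 + 1714 = 504849, q_6 = 47·482081 + 77187 = 22734994 → 504849/22734994
APPEND 24: p_7 = 24·504849 + 10705 = 12127081, q_7 = 24·22734994 + 482081 = 546121937 → 12127081/546121937
APPEND 5: p_8 = 5·12127081 + 504849 = 61140254, q_8 = 5·546121937 + 22734994 = 2753344679 → 61140254/2753344679
APPEND 8: p_9 = 8·61140254 + 12127081 = 501249113, q_9 = 8·2753344679 + 546121937 = 22572879369 → 501249113/22572879369

421/18959
1714/77187
10705/482081
504849/22734994
12127081/546121937
61140254/2753344679
501249113/22572879369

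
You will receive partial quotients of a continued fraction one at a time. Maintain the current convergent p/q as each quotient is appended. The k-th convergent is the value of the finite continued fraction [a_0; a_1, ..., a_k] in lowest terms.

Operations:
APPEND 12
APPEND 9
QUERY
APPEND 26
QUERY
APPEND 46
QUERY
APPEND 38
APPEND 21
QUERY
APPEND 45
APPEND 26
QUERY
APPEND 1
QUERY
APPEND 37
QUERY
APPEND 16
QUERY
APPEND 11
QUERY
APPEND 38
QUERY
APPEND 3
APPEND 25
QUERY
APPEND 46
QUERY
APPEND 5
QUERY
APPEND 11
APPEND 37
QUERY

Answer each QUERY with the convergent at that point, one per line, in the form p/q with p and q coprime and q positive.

APPEND 12: p_0 = 12·1 + 0 = 12, q_0 = 12·0 + 1 = 1 → 12/1
APPEND 9: p_1 = 9·12 + 1 = 109, q_1 = 9·1 + 0 = 9 → 109/9
APPEND 26: p_2 = 26·109 + 12 = 2846, q_2 = 26·9 + 1 = 235 → 2846/235
APPEND 46: p_3 = 46·2846 + 109 = 131025, q_3 = 46·235 + 9 = 10819 → 131025/10819
APPEND 38: p_4 = 38·131025 + 2846 = 4981796, q_4 = 38·10819 + 235 = 411357 → 4981796/411357
APPEND 21: p_5 = 21·4981796 + 131025 = 104748741, q_5 = 21·411357 + 10819 = 8649316 → 104748741/8649316
APPEND 45: p_6 = 45·104748741 + 4981796 = 4718675141, q_6 = 45·8649316 + 411357 = 389630577 → 4718675141/389630577
APPEND 26: p_7 = 26·4718675141 + 104748741 = 122790302407, q_7 = 26·389630577 + 8649316 = 10139044318 → 122790302407/10139044318
APPEND 1: p_8 = 1·122790302407 + 4718675141 = 127508977548, q_8 = 1·10139044318 + 389630577 = 10528674895 → 127508977548/10528674895
APPEND 37: p_9 = 37·127508977548 + 122790302407 = 4840622471683, q_9 = 37·10528674895 + 10139044318 = 399700015433 → 4840622471683/399700015433
APPEND 16: p_10 = 16·4840622471683 + 127508977548 = 77577468524476, q_10 = 16·399700015433 + 10528674895 = 6405728921823 → 77577468524476/6405728921823
APPEND 11: p_11 = 11·77577468524476 + 4840622471683 = 858192776240919, q_11 = 11·6405728921823 + 399700015433 = 70862718155486 → 858192776240919/70862718155486
APPEND 38: p_12 = 38·858192776240919 + 77577468524476 = 32688902965679398, q_12 = 38·70862718155486 + 6405728921823 = 2699189018830291 → 32688902965679398/2699189018830291
APPEND 3: p_13 = 3·32688902965679398 + 858192776240919 = 98924901673279113, q_13 = 3·2699189018830291 + 70862718155486 = 8168429774646359 → 98924901673279113/8168429774646359
APPEND 25: p_14 = 25·98924901673279113 + 32688902965679398 = 2505811444797657223, q_14 = 25·8168429774646359 + 2699189018830291 = 206909933384989266 → 2505811444797657223/206909933384989266
APPEND 46: p_15 = 46·2505811444797657223 + 98924901673279113 = 115366251362365511371, q_15 = 46·206909933384989266 + 8168429774646359 = 9526025365484152595 → 115366251362365511371/9526025365484152595
APPEND 5: p_16 = 5·115366251362365511371 + 2505811444797657223 = 579337068256625214078, q_16 = 5·9526025365484152595 + 206909933384989266 = 47837036760805752241 → 579337068256625214078/47837036760805752241
APPEND 11: p_17 = 11·579337068256625214078 + 115366251362365511371 = 6488074002185242866229, q_17 = 11·47837036760805752241 + 9526025365484152595 = 535733429734347427246 → 6488074002185242866229/535733429734347427246
APPEND 37: p_18 = 37·6488074002185242866229 + 579337068256625214078 = 240638075149110611264551, q_18 = 37·535733429734347427246 + 47837036760805752241 = 19869973936931660560343 → 240638075149110611264551/19869973936931660560343

109/9
2846/235
131025/10819
104748741/8649316
122790302407/10139044318
127508977548/10528674895
4840622471683/399700015433
77577468524476/6405728921823
858192776240919/70862718155486
32688902965679398/2699189018830291
2505811444797657223/206909933384989266
115366251362365511371/9526025365484152595
579337068256625214078/47837036760805752241
240638075149110611264551/19869973936931660560343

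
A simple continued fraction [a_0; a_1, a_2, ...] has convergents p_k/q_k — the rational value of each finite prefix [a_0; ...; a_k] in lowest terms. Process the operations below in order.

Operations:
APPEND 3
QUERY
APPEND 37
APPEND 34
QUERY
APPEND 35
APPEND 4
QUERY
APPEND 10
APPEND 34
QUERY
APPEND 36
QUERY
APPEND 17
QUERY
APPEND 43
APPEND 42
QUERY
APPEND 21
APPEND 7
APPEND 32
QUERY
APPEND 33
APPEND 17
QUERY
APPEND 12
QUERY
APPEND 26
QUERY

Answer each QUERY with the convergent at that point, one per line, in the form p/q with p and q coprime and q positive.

3/1
3811/1259
537799/177667
187928357/62083915
6770932339/2236841712
115293778120/38088393019
208620236221078/68919673537237
993523454466755321/328219895508480434
558885660688652311031/184633178338876934151
6739445112807015118002/2226439608210250765913
175784458593671045379083/58072062991805396847889

APPEND 3: p_0 = 3·1 + 0 = 3, q_0 = 3·0 + 1 = 1 → 3/1
APPEND 37: p_1 = 37·3 + 1 = 112, q_1 = 37·1 + 0 = 37 → 112/37
APPEND 34: p_2 = 34·112 + 3 = 3811, q_2 = 34·37 + 1 = 1259 → 3811/1259
APPEND 35: p_3 = 35·3811 + 112 = 133497, q_3 = 35·1259 + 37 = 44102 → 133497/44102
APPEND 4: p_4 = 4·133497 + 3811 = 537799, q_4 = 4·44102 + 1259 = 177667 → 537799/177667
APPEND 10: p_5 = 10·537799 + 133497 = 5511487, q_5 = 10·177667 + 44102 = 1820772 → 5511487/1820772
APPEND 34: p_6 = 34·5511487 + 537799 = 187928357, q_6 = 34·1820772 + 177667 = 62083915 → 187928357/62083915
APPEND 36: p_7 = 36·187928357 + 5511487 = 6770932339, q_7 = 36·62083915 + 1820772 = 2236841712 → 6770932339/2236841712
APPEND 17: p_8 = 17·6770932339 + 187928357 = 115293778120, q_8 = 17·2236841712 + 62083915 = 38088393019 → 115293778120/38088393019
APPEND 43: p_9 = 43·115293778120 + 6770932339 = 4964403391499, q_9 = 43·38088393019 + 2236841712 = 1640037741529 → 4964403391499/1640037741529
APPEND 42: p_10 = 42·4964403391499 + 115293778120 = 208620236221078, q_10 = 42·1640037741529 + 38088393019 = 68919673537237 → 208620236221078/68919673537237
APPEND 21: p_11 = 21·208620236221078 + 4964403391499 = 4385989364034137, q_11 = 21·68919673537237 + 1640037741529 = 1448953182023506 → 4385989364034137/1448953182023506
APPEND 7: p_12 = 7·4385989364034137 + 208620236221078 = 30910545784460037, q_12 = 7·1448953182023506 + 68919673537237 = 10211591947701779 → 30910545784460037/10211591947701779
APPEND 32: p_13 = 32·30910545784460037 + 4385989364034137 = 993523454466755321, q_13 = 32·10211591947701779 + 1448953182023506 = 328219895508480434 → 993523454466755321/328219895508480434
APPEND 33: p_14 = 33·993523454466755321 + 30910545784460037 = 32817184543187385630, q_14 = 33·328219895508480434 + 10211591947701779 = 10841468143727556101 → 32817184543187385630/10841468143727556101
APPEND 17: p_15 = 17·32817184543187385630 + 993523454466755321 = 558885660688652311031, q_15 = 17·10841468143727556101 + 328219895508480434 = 184633178338876934151 → 558885660688652311031/184633178338876934151
APPEND 12: p_16 = 12·558885660688652311031 + 32817184543187385630 = 6739445112807015118002, q_16 = 12·184633178338876934151 + 10841468143727556101 = 2226439608210250765913 → 6739445112807015118002/2226439608210250765913
APPEND 26: p_17 = 26·6739445112807015118002 + 558885660688652311031 = 175784458593671045379083, q_17 = 26·2226439608210250765913 + 184633178338876934151 = 58072062991805396847889 → 175784458593671045379083/58072062991805396847889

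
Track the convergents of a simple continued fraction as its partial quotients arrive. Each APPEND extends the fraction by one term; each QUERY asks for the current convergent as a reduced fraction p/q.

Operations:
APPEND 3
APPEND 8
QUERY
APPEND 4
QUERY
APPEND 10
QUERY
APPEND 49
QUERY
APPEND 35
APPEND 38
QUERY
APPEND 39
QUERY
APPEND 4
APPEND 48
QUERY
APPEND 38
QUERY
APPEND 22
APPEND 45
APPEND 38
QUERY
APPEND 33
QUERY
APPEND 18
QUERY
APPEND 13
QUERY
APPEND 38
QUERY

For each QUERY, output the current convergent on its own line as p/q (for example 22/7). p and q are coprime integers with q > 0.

25/8
103/33
1055/338
51798/16595
68983228/22100789
2692159877/862511934
522898051205/167525641134
19880963568526/6369446511617
750009385827671435/240287380929708834
24770035297621870846/7935803230827254999
446610644743021346663/143084745535820298816
5830708416956899377465/1868037495196491139607
222013530489105197690333/71128509563002483603882

APPEND 3: p_0 = 3·1 + 0 = 3, q_0 = 3·0 + 1 = 1 → 3/1
APPEND 8: p_1 = 8·3 + 1 = 25, q_1 = 8·1 + 0 = 8 → 25/8
APPEND 4: p_2 = 4·25 + 3 = 103, q_2 = 4·8 + 1 = 33 → 103/33
APPEND 10: p_3 = 10·103 + 25 = 1055, q_3 = 10·33 + 8 = 338 → 1055/338
APPEND 49: p_4 = 49·1055 + 103 = 51798, q_4 = 49·338 + 33 = 16595 → 51798/16595
APPEND 35: p_5 = 35·51798 + 1055 = 1813985, q_5 = 35·16595 + 338 = 581163 → 1813985/581163
APPEND 38: p_6 = 38·1813985 + 51798 = 68983228, q_6 = 38·581163 + 16595 = 22100789 → 68983228/22100789
APPEND 39: p_7 = 39·68983228 + 1813985 = 2692159877, q_7 = 39·22100789 + 581163 = 862511934 → 2692159877/862511934
APPEND 4: p_8 = 4·2692159877 + 68983228 = 10837622736, q_8 = 4·862511934 + 22100789 = 3472148525 → 10837622736/3472148525
APPEND 48: p_9 = 48·10837622736 + 2692159877 = 522898051205, q_9 = 48·3472148525 + 862511934 = 167525641134 → 522898051205/167525641134
APPEND 38: p_10 = 38·522898051205 + 10837622736 = 19880963568526, q_10 = 38·167525641134 + 3472148525 = 6369446511617 → 19880963568526/6369446511617
APPEND 22: p_11 = 22·19880963568526 + 522898051205 = 437904096558777, q_11 = 22·6369446511617 + 167525641134 = 140295348896708 → 437904096558777/140295348896708
APPEND 45: p_12 = 45·437904096558777 + 19880963568526 = 19725565308713491, q_12 = 45·140295348896708 + 6369446511617 = 6319660146863477 → 19725565308713491/6319660146863477
APPEND 38: p_13 = 38·19725565308713491 + 437904096558777 = 750009385827671435, q_13 = 38·6319660146863477 + 140295348896708 = 240287380929708834 → 750009385827671435/240287380929708834
APPEND 33: p_14 = 33·750009385827671435 + 19725565308713491 = 24770035297621870846, q_14 = 33·240287380929708834 + 6319660146863477 = 7935803230827254999 → 24770035297621870846/7935803230827254999
APPEND 18: p_15 = 18·24770035297621870846 + 750009385827671435 = 446610644743021346663, q_15 = 18·7935803230827254999 + 240287380929708834 = 143084745535820298816 → 446610644743021346663/143084745535820298816
APPEND 13: p_16 = 13·446610644743021346663 + 24770035297621870846 = 5830708416956899377465, q_16 = 13·143084745535820298816 + 7935803230827254999 = 1868037495196491139607 → 5830708416956899377465/1868037495196491139607
APPEND 38: p_17 = 38·5830708416956899377465 + 446610644743021346663 = 222013530489105197690333, q_17 = 38·1868037495196491139607 + 143084745535820298816 = 71128509563002483603882 → 222013530489105197690333/71128509563002483603882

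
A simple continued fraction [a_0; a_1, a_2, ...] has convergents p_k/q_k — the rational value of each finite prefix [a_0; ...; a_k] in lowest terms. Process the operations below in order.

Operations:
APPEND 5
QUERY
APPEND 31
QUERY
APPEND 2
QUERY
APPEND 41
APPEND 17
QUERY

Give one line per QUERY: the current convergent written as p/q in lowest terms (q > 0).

5/1
156/31
317/63
223918/44501

APPEND 5: p_0 = 5·1 + 0 = 5, q_0 = 5·0 + 1 = 1 → 5/1
APPEND 31: p_1 = 31·5 + 1 = 156, q_1 = 31·1 + 0 = 31 → 156/31
APPEND 2: p_2 = 2·156 + 5 = 317, q_2 = 2·31 + 1 = 63 → 317/63
APPEND 41: p_3 = 41·317 + 156 = 13153, q_3 = 41·63 + 31 = 2614 → 13153/2614
APPEND 17: p_4 = 17·13153 + 317 = 223918, q_4 = 17·2614 + 63 = 44501 → 223918/44501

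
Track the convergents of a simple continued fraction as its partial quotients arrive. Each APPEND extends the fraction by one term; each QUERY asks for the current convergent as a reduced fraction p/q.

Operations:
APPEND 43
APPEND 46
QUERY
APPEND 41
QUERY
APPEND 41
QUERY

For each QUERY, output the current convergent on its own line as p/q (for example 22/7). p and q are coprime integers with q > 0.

APPEND 43: p_0 = 43·1 + 0 = 43, q_0 = 43·0 + 1 = 1 → 43/1
APPEND 46: p_1 = 46·43 + 1 = 1979, q_1 = 46·1 + 0 = 46 → 1979/46
APPEND 41: p_2 = 41·1979 + 43 = 81182, q_2 = 41·46 + 1 = 1887 → 81182/1887
APPEND 41: p_3 = 41·81182 + 1979 = 3330441, q_3 = 41·1887 + 46 = 77413 → 3330441/77413

1979/46
81182/1887
3330441/77413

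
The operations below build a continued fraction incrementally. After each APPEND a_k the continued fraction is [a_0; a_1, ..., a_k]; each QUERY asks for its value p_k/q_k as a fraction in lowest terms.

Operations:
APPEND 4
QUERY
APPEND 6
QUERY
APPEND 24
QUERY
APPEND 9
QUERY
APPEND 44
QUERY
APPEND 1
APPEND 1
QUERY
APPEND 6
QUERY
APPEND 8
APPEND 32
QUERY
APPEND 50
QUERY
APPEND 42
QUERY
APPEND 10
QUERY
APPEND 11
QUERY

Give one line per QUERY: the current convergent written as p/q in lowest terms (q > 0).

4/1
25/6
604/145
5461/1311
240888/57829
487237/116969
3169771/760954
830222731/199308186
41536981955/9971613901
1745383464841/419007092028
17495371630365/4200042534181
194194471398856/46619474968019

APPEND 4: p_0 = 4·1 + 0 = 4, q_0 = 4·0 + 1 = 1 → 4/1
APPEND 6: p_1 = 6·4 + 1 = 25, q_1 = 6·1 + 0 = 6 → 25/6
APPEND 24: p_2 = 24·25 + 4 = 604, q_2 = 24·6 + 1 = 145 → 604/145
APPEND 9: p_3 = 9·604 + 25 = 5461, q_3 = 9·145 + 6 = 1311 → 5461/1311
APPEND 44: p_4 = 44·5461 + 604 = 240888, q_4 = 44·1311 + 145 = 57829 → 240888/57829
APPEND 1: p_5 = 1·240888 + 5461 = 246349, q_5 = 1·57829 + 1311 = 59140 → 246349/59140
APPEND 1: p_6 = 1·246349 + 240888 = 487237, q_6 = 1·59140 + 57829 = 116969 → 487237/116969
APPEND 6: p_7 = 6·487237 + 246349 = 3169771, q_7 = 6·116969 + 59140 = 760954 → 3169771/760954
APPEND 8: p_8 = 8·3169771 + 487237 = 25845405, q_8 = 8·760954 + 116969 = 6204601 → 25845405/6204601
APPEND 32: p_9 = 32·25845405 + 3169771 = 830222731, q_9 = 32·6204601 + 760954 = 199308186 → 830222731/199308186
APPEND 50: p_10 = 50·830222731 + 25845405 = 41536981955, q_10 = 50·199308186 + 6204601 = 9971613901 → 41536981955/9971613901
APPEND 42: p_11 = 42·41536981955 + 830222731 = 1745383464841, q_11 = 42·9971613901 + 199308186 = 419007092028 → 1745383464841/419007092028
APPEND 10: p_12 = 10·1745383464841 + 41536981955 = 17495371630365, q_12 = 10·419007092028 + 9971613901 = 4200042534181 → 17495371630365/4200042534181
APPEND 11: p_13 = 11·17495371630365 + 1745383464841 = 194194471398856, q_13 = 11·4200042534181 + 419007092028 = 46619474968019 → 194194471398856/46619474968019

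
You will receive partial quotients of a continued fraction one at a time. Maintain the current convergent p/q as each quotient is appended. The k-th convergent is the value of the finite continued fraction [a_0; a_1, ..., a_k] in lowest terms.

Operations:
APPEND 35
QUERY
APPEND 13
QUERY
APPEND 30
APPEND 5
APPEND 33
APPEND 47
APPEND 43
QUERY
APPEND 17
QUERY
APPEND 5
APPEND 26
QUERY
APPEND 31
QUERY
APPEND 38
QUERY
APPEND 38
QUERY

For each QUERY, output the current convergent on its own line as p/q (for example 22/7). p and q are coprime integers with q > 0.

35/1
456/13
4636862569/132191994
78934444390/2250336611
10460970641884/298231087885
324689398982923/9256547599484
12348658131992958/352047039868277
469573698414715327/13387044062594010

APPEND 35: p_0 = 35·1 + 0 = 35, q_0 = 35·0 + 1 = 1 → 35/1
APPEND 13: p_1 = 13·35 + 1 = 456, q_1 = 13·1 + 0 = 13 → 456/13
APPEND 30: p_2 = 30·456 + 35 = 13715, q_2 = 30·13 + 1 = 391 → 13715/391
APPEND 5: p_3 = 5·13715 + 456 = 69031, q_3 = 5·391 + 13 = 1968 → 69031/1968
APPEND 33: p_4 = 33·69031 + 13715 = 2291738, q_4 = 33·1968 + 391 = 65335 → 2291738/65335
APPEND 47: p_5 = 47·2291738 + 69031 = 107780717, q_5 = 47·65335 + 1968 = 3072713 → 107780717/3072713
APPEND 43: p_6 = 43·107780717 + 2291738 = 4636862569, q_6 = 43·3072713 + 65335 = 132191994 → 4636862569/132191994
APPEND 17: p_7 = 17·4636862569 + 107780717 = 78934444390, q_7 = 17·132191994 + 3072713 = 2250336611 → 78934444390/2250336611
APPEND 5: p_8 = 5·78934444390 + 4636862569 = 399309084519, q_8 = 5·2250336611 + 132191994 = 11383875049 → 399309084519/11383875049
APPEND 26: p_9 = 26·399309084519 + 78934444390 = 10460970641884, q_9 = 26·11383875049 + 2250336611 = 298231087885 → 10460970641884/298231087885
APPEND 31: p_10 = 31·10460970641884 + 399309084519 = 324689398982923, q_10 = 31·298231087885 + 11383875049 = 9256547599484 → 324689398982923/9256547599484
APPEND 38: p_11 = 38·324689398982923 + 10460970641884 = 12348658131992958, q_11 = 38·9256547599484 + 298231087885 = 352047039868277 → 12348658131992958/352047039868277
APPEND 38: p_12 = 38·12348658131992958 + 324689398982923 = 469573698414715327, q_12 = 38·352047039868277 + 9256547599484 = 13387044062594010 → 469573698414715327/13387044062594010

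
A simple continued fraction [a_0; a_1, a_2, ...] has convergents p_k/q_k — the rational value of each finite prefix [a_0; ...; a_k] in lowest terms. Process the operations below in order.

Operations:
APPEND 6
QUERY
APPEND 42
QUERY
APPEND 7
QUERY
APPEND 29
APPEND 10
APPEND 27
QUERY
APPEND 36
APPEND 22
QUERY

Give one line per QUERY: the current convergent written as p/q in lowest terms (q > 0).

APPEND 6: p_0 = 6·1 + 0 = 6, q_0 = 6·0 + 1 = 1 → 6/1
APPEND 42: p_1 = 42·6 + 1 = 253, q_1 = 42·1 + 0 = 42 → 253/42
APPEND 7: p_2 = 7·253 + 6 = 1777, q_2 = 7·42 + 1 = 295 → 1777/295
APPEND 29: p_3 = 29·1777 + 253 = 51786, q_3 = 29·295 + 42 = 8597 → 51786/8597
APPEND 10: p_4 = 10·51786 + 1777 = 519637, q_4 = 10·8597 + 295 = 86265 → 519637/86265
APPEND 27: p_5 = 27·519637 + 51786 = 14081985, q_5 = 27·86265 + 8597 = 2337752 → 14081985/2337752
APPEND 36: p_6 = 36·14081985 + 519637 = 507471097, q_6 = 36·2337752 + 86265 = 84245337 → 507471097/84245337
APPEND 22: p_7 = 22·507471097 + 14081985 = 11178446119, q_7 = 22·84245337 + 2337752 = 1855735166 → 11178446119/1855735166

6/1
253/42
1777/295
14081985/2337752
11178446119/1855735166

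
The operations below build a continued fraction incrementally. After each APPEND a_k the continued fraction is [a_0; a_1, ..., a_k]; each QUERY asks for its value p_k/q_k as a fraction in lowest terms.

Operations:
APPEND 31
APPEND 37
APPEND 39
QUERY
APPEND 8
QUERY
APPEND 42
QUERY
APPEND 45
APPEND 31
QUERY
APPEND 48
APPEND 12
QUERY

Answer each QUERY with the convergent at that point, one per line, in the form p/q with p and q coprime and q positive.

44803/1444
359572/11589
15146827/488182
21156117224/681861331
12215263239692/393697745335

APPEND 31: p_0 = 31·1 + 0 = 31, q_0 = 31·0 + 1 = 1 → 31/1
APPEND 37: p_1 = 37·31 + 1 = 1148, q_1 = 37·1 + 0 = 37 → 1148/37
APPEND 39: p_2 = 39·1148 + 31 = 44803, q_2 = 39·37 + 1 = 1444 → 44803/1444
APPEND 8: p_3 = 8·44803 + 1148 = 359572, q_3 = 8·1444 + 37 = 11589 → 359572/11589
APPEND 42: p_4 = 42·359572 + 44803 = 15146827, q_4 = 42·11589 + 1444 = 488182 → 15146827/488182
APPEND 45: p_5 = 45·15146827 + 359572 = 681966787, q_5 = 45·488182 + 11589 = 21979779 → 681966787/21979779
APPEND 31: p_6 = 31·681966787 + 15146827 = 21156117224, q_6 = 31·21979779 + 488182 = 681861331 → 21156117224/681861331
APPEND 48: p_7 = 48·21156117224 + 681966787 = 1016175593539, q_7 = 48·681861331 + 21979779 = 32751323667 → 1016175593539/32751323667
APPEND 12: p_8 = 12·1016175593539 + 21156117224 = 12215263239692, q_8 = 12·32751323667 + 681861331 = 393697745335 → 12215263239692/393697745335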